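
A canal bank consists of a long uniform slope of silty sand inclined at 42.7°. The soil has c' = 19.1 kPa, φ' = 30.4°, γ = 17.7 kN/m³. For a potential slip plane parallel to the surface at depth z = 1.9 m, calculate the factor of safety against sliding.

For an infinite slope with a slip plane parallel to the surface (no pore pressure): FS = [c' + γz cos²β tanφ'] / [γz sinβ cosβ].
γz = 17.7·1.9 = 33.63 kN/m²
Numerator = 19.1 + 33.63·cos²42.7°·tan30.4° = 19.1 + 33.63·0.5401·0.5867 = 29.756 kPa
Denominator = 33.63·sin42.7°·cos42.7° = 33.63·0.6782·0.7349 = 16.761 kPa
FS = 29.756 / 16.761 = 1.775

FS = 1.78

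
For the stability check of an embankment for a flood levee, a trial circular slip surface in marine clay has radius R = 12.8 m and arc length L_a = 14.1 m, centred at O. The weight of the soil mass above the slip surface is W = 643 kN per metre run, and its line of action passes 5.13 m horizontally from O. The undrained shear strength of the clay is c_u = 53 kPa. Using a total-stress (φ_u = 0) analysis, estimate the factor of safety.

FS = 2.90

Taking moments about the centre O, the resisting moment is provided by the undrained shear strength acting along the arc:
M_R = c_u·L_a·R = 53·14.10·12.8 = 9565.4 kN·m/m
M_D = W·d = 643·5.13 = 3298.6 kN·m/m
FS = M_R / M_D = 9565.4 / 3298.6 = 2.900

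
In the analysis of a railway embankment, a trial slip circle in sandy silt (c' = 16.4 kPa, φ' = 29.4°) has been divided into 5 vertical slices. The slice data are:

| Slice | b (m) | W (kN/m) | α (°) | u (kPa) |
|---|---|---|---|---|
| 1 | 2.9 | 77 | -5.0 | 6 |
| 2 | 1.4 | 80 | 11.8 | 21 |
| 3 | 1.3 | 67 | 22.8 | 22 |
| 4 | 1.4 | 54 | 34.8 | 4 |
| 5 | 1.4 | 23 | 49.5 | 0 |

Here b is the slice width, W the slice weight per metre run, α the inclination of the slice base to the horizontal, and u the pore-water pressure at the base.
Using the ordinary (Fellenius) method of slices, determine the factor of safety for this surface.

FS = 3.16

Ordinary method of slices: FS = Σ[c'·Δl_i + (W_i cosα_i − u_i·Δl_i)·tanφ'] / Σ W_i sinα_i, with Δl_i = b_i / cosα_i.
Slice 1: Δl = 2.9/cos(-5.0°) = 2.911 m; N'_1 = 77·cos(-5.0°) − 6·2.911 = 59.2; c'Δl = 47.74; W sinα = -6.7
Slice 2: Δl = 1.4/cos11.8° = 1.430 m; N'_2 = 80·cos11.8° − 21·1.430 = 48.3; c'Δl = 23.46; W sinα = 16.4
Slice 3: Δl = 1.3/cos22.8° = 1.410 m; N'_3 = 67·cos22.8° − 22·1.410 = 30.7; c'Δl = 23.13; W sinα = 26.0
Slice 4: Δl = 1.4/cos34.8° = 1.705 m; N'_4 = 54·cos34.8° − 4·1.705 = 37.5; c'Δl = 27.96; W sinα = 30.8
Slice 5: Δl = 1.4/cos49.5° = 2.156 m; N'_5 = 23·cos49.5° − 0·2.156 = 14.9; c'Δl = 35.35; W sinα = 17.5
Σc'Δl = 157.6 kN/m; ΣN' = 190.7 kN/m; ΣW sinα = 83.9 kN/m
Resisting = 157.6 + 190.7·tan29.4° = 157.6 + 107.5 = 265.1 kN/m
FS = 265.1 / 83.9 = 3.159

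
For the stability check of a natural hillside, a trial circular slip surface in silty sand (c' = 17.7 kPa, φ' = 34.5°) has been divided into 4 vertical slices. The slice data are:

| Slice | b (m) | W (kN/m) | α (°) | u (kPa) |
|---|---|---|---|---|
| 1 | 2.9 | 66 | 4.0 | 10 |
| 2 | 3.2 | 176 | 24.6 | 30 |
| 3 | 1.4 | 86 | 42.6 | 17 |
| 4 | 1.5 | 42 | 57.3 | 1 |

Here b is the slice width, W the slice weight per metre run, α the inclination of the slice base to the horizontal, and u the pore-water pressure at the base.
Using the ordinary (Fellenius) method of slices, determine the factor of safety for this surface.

FS = 1.72

Ordinary method of slices: FS = Σ[c'·Δl_i + (W_i cosα_i − u_i·Δl_i)·tanφ'] / Σ W_i sinα_i, with Δl_i = b_i / cosα_i.
Slice 1: Δl = 2.9/cos4.0° = 2.907 m; N'_1 = 66·cos4.0° − 10·2.907 = 36.8; c'Δl = 51.46; W sinα = 4.6
Slice 2: Δl = 3.2/cos24.6° = 3.519 m; N'_2 = 176·cos24.6° − 30·3.519 = 54.4; c'Δl = 62.29; W sinα = 73.3
Slice 3: Δl = 1.4/cos42.6° = 1.902 m; N'_3 = 86·cos42.6° − 17·1.902 = 31.0; c'Δl = 33.66; W sinα = 58.2
Slice 4: Δl = 1.5/cos57.3° = 2.777 m; N'_4 = 42·cos57.3° − 1·2.777 = 19.9; c'Δl = 49.14; W sinα = 35.3
Σc'Δl = 196.6 kN/m; ΣN' = 142.1 kN/m; ΣW sinα = 171.4 kN/m
Resisting = 196.6 + 142.1·tan34.5° = 196.6 + 97.7 = 294.2 kN/m
FS = 294.2 / 171.4 = 1.716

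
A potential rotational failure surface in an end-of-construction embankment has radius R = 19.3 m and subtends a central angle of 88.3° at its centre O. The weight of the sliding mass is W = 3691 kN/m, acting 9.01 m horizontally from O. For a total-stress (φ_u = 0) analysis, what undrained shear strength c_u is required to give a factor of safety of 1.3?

c_u = 75.3 kPa

FS = c_u·L_a·R / (W·d), so c_u = FS·W·d / (L_a·R).
Arc length L_a = R·θ = 19.3·(88.3°·π/180) = 19.3·1.5411 = 29.74 m
c_u = 1.3·3691·9.01 / (29.74·19.3) = 43232.7 / 574.05 = 75.31 kPa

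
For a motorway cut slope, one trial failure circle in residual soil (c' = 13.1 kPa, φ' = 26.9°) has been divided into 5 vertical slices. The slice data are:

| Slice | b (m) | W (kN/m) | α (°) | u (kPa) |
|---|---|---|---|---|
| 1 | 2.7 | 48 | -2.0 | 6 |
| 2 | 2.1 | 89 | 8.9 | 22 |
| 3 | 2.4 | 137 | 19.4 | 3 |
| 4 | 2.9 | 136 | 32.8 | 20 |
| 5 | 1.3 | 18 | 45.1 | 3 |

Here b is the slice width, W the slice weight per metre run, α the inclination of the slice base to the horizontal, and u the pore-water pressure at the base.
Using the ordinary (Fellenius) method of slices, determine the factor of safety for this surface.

Ordinary method of slices: FS = Σ[c'·Δl_i + (W_i cosα_i − u_i·Δl_i)·tanφ'] / Σ W_i sinα_i, with Δl_i = b_i / cosα_i.
Slice 1: Δl = 2.7/cos(-2.0°) = 2.702 m; N'_1 = 48·cos(-2.0°) − 6·2.702 = 31.8; c'Δl = 35.39; W sinα = -1.7
Slice 2: Δl = 2.1/cos8.9° = 2.126 m; N'_2 = 89·cos8.9° − 22·2.126 = 41.2; c'Δl = 27.85; W sinα = 13.8
Slice 3: Δl = 2.4/cos19.4° = 2.544 m; N'_3 = 137·cos19.4° − 3·2.544 = 121.6; c'Δl = 33.33; W sinα = 45.5
Slice 4: Δl = 2.9/cos32.8° = 3.450 m; N'_4 = 136·cos32.8° − 20·3.450 = 45.3; c'Δl = 45.20; W sinα = 73.7
Slice 5: Δl = 1.3/cos45.1° = 1.842 m; N'_5 = 18·cos45.1° − 3·1.842 = 7.2; c'Δl = 24.13; W sinα = 12.8
Σc'Δl = 165.9 kN/m; ΣN' = 247.0 kN/m; ΣW sinα = 144.0 kN/m
Resisting = 165.9 + 247.0·tan26.9° = 165.9 + 125.3 = 291.2 kN/m
FS = 291.2 / 144.0 = 2.022

FS = 2.02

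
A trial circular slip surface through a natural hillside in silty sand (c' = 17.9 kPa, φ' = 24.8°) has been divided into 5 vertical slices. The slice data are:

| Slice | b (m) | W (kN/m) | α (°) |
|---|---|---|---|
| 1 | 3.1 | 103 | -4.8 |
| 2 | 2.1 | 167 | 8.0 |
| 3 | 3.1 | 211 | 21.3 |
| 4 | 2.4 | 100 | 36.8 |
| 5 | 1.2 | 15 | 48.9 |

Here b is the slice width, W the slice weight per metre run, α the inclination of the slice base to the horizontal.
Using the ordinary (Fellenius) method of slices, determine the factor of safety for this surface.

Ordinary method of slices: FS = Σ[c'·Δl_i + (W_i cosα_i)·tanφ'] / Σ W_i sinα_i, with Δl_i = b_i / cosα_i.
Slice 1: Δl = 3.1/cos(-4.8°) = 3.111 m; N'_1 = 103·cos(-4.8°) = 102.6; c'Δl = 55.69; W sinα = -8.6
Slice 2: Δl = 2.1/cos8.0° = 2.121 m; N'_2 = 167·cos8.0° = 165.4; c'Δl = 37.96; W sinα = 23.2
Slice 3: Δl = 3.1/cos21.3° = 3.327 m; N'_3 = 211·cos21.3° = 196.6; c'Δl = 59.56; W sinα = 76.6
Slice 4: Δl = 2.4/cos36.8° = 2.997 m; N'_4 = 100·cos36.8° = 80.1; c'Δl = 53.65; W sinα = 59.9
Slice 5: Δl = 1.2/cos48.9° = 1.825 m; N'_5 = 15·cos48.9° = 9.9; c'Δl = 32.68; W sinα = 11.3
Σc'Δl = 239.5 kN/m; ΣN' = 554.5 kN/m; ΣW sinα = 162.5 kN/m
Resisting = 239.5 + 554.5·tan24.8° = 239.5 + 256.2 = 495.8 kN/m
FS = 495.8 / 162.5 = 3.051

FS = 3.05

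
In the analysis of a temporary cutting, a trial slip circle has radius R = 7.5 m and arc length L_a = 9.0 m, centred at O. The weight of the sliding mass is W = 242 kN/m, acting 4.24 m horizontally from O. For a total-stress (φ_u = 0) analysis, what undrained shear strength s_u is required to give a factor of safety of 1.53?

s_u = 23.3 kPa

FS = s_u·L_a·R / (W·d), so s_u = FS·W·d / (L_a·R).
s_u = 1.53·242·4.24 / (9.00·7.5) = 1569.9 / 67.50 = 23.26 kPa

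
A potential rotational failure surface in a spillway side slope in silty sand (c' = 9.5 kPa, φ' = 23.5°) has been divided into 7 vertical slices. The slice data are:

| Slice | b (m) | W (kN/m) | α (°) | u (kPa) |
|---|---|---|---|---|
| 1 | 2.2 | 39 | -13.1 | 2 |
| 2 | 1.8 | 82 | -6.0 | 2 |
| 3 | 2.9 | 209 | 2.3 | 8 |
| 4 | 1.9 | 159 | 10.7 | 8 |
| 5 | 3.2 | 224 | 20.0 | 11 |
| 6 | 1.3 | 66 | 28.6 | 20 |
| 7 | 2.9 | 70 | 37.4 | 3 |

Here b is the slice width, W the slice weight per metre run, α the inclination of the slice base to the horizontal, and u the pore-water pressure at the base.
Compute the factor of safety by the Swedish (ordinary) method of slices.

Ordinary method of slices: FS = Σ[c'·Δl_i + (W_i cosα_i − u_i·Δl_i)·tanφ'] / Σ W_i sinα_i, with Δl_i = b_i / cosα_i.
Slice 1: Δl = 2.2/cos(-13.1°) = 2.259 m; N'_1 = 39·cos(-13.1°) − 2·2.259 = 33.5; c'Δl = 21.46; W sinα = -8.8
Slice 2: Δl = 1.8/cos(-6.0°) = 1.810 m; N'_2 = 82·cos(-6.0°) − 2·1.810 = 77.9; c'Δl = 17.19; W sinα = -8.6
Slice 3: Δl = 2.9/cos2.3° = 2.902 m; N'_3 = 209·cos2.3° − 8·2.902 = 185.6; c'Δl = 27.57; W sinα = 8.4
Slice 4: Δl = 1.9/cos10.7° = 1.934 m; N'_4 = 159·cos10.7° − 8·1.934 = 140.8; c'Δl = 18.37; W sinα = 29.5
Slice 5: Δl = 3.2/cos20.0° = 3.405 m; N'_5 = 224·cos20.0° − 11·3.405 = 173.0; c'Δl = 32.35; W sinα = 76.6
Slice 6: Δl = 1.3/cos28.6° = 1.481 m; N'_6 = 66·cos28.6° − 20·1.481 = 28.3; c'Δl = 14.07; W sinα = 31.6
Slice 7: Δl = 2.9/cos37.4° = 3.650 m; N'_7 = 70·cos37.4° − 3·3.650 = 44.7; c'Δl = 34.68; W sinα = 42.5
Σc'Δl = 165.7 kN/m; ΣN' = 683.8 kN/m; ΣW sinα = 171.2 kN/m
Resisting = 165.7 + 683.8·tan23.5° = 165.7 + 297.3 = 463.0 kN/m
FS = 463.0 / 171.2 = 2.704

FS = 2.70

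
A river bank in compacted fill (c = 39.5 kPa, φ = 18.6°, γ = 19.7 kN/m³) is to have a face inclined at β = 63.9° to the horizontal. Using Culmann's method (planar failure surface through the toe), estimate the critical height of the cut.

H_c = 23.01 m

Culmann's analysis gives the critical failure plane at α_cr = (β + φ)/2 = (63.9 + 18.6)/2 = 41.2°, and the critical height
H_c = (4c/γ) · sinβ cosφ / [1 − cos(β − φ)]
    = (4·39.5/19.7) · sin63.9°·cos18.6° / [1 − cos(45.3°)]
    = 8.020 · 0.8980·0.9478 / [1 − 0.7034]
    = 8.020 · 0.8511 / 0.2966
    = 23.01 m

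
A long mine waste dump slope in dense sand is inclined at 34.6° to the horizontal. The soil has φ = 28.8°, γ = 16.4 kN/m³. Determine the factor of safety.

For a dry cohesionless infinite slope the factor of safety is FS = tanφ / tanβ.
FS = tan28.8° / tan34.6° = 0.5498 / 0.6899 = 0.797

FS = 0.80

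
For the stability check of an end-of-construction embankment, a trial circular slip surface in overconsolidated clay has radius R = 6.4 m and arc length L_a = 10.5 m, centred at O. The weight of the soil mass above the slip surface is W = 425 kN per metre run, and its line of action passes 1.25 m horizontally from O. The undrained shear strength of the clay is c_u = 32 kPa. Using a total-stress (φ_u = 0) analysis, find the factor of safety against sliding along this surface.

FS = 4.05

Taking moments about the centre O, the resisting moment is provided by the undrained shear strength acting along the arc:
M_R = c_u·L_a·R = 32·10.50·6.4 = 2150.4 kN·m/m
M_D = W·d = 425·1.25 = 531.2 kN·m/m
FS = M_R / M_D = 2150.4 / 531.2 = 4.048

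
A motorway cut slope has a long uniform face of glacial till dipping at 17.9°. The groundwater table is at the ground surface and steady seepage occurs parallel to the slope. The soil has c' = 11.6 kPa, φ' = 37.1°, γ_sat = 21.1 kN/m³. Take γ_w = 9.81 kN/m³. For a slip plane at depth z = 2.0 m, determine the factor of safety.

With seepage parallel to the slope and the water table at the surface, the effective normal stress on the slip plane uses the buoyant unit weight γ' = γ_sat − γ_w while the driving shear stress uses γ_sat:
FS = [c' + γ' z cos²β tanφ'] / [γ_sat z sinβ cosβ]
γ' = 21.1 − 9.81 = 11.29 kN/m³
Numerator = 11.6 + 11.29·2.0·cos²17.9°·tan37.1° = 11.6 + 11.29·2.0·0.9055·0.7563 = 27.064 kPa
Denominator = 21.1·2.0·sin17.9°·cos17.9° = 21.1·2.0·0.3074·0.9516 = 12.343 kPa
FS = 27.064 / 12.343 = 2.193

FS = 2.19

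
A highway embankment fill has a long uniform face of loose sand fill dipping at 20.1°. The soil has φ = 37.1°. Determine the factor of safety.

For a dry cohesionless infinite slope the factor of safety is FS = tanφ / tanβ.
FS = tan37.1° / tan20.1° = 0.7563 / 0.3659 = 2.067

FS = 2.07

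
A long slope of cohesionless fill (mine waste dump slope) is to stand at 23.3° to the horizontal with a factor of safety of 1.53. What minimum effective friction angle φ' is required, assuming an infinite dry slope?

φ' = 33.4°

FS = tanφ'/tanβ ⇒ tanφ' = FS · tanβ = 1.53 · tan23.3° = 0.6589
φ' = arctan(0.6589) = 33.38°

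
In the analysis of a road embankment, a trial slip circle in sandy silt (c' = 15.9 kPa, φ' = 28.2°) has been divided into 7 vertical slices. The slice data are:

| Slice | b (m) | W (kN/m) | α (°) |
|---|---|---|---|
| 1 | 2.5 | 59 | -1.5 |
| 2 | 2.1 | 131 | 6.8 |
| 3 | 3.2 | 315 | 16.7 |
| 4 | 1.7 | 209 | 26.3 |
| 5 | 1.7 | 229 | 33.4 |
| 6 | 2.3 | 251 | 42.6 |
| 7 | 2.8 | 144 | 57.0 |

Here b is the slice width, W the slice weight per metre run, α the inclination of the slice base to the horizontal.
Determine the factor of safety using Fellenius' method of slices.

Ordinary method of slices: FS = Σ[c'·Δl_i + (W_i cosα_i)·tanφ'] / Σ W_i sinα_i, with Δl_i = b_i / cosα_i.
Slice 1: Δl = 2.5/cos(-1.5°) = 2.501 m; N'_1 = 59·cos(-1.5°) = 59.0; c'Δl = 39.76; W sinα = -1.5
Slice 2: Δl = 2.1/cos6.8° = 2.115 m; N'_2 = 131·cos6.8° = 130.1; c'Δl = 33.63; W sinα = 15.5
Slice 3: Δl = 3.2/cos16.7° = 3.341 m; N'_3 = 315·cos16.7° = 301.7; c'Δl = 53.12; W sinα = 90.5
Slice 4: Δl = 1.7/cos26.3° = 1.896 m; N'_4 = 209·cos26.3° = 187.4; c'Δl = 30.15; W sinα = 92.6
Slice 5: Δl = 1.7/cos33.4° = 2.036 m; N'_5 = 229·cos33.4° = 191.2; c'Δl = 32.38; W sinα = 126.1
Slice 6: Δl = 2.3/cos42.6° = 3.125 m; N'_6 = 251·cos42.6° = 184.8; c'Δl = 49.68; W sinα = 169.9
Slice 7: Δl = 2.8/cos57.0° = 5.141 m; N'_7 = 144·cos57.0° = 78.4; c'Δl = 81.74; W sinα = 120.8
Σc'Δl = 320.5 kN/m; ΣN' = 1132.5 kN/m; ΣW sinα = 613.8 kN/m
Resisting = 320.5 + 1132.5·tan28.2° = 320.5 + 607.2 = 927.7 kN/m
FS = 927.7 / 613.8 = 1.511

FS = 1.51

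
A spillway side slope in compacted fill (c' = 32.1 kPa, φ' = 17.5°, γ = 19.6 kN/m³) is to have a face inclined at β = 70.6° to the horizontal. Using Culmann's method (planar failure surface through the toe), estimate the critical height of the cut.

H_c = 14.75 m

Culmann's analysis gives the critical failure plane at α_cr = (β + φ')/2 = (70.6 + 17.5)/2 = 44.0°, and the critical height
H_c = (4c'/γ) · sinβ cosφ' / [1 − cos(β − φ')]
    = (4·32.1/19.6) · sin70.6°·cos17.5° / [1 − cos(53.1°)]
    = 6.551 · 0.9432·0.9537 / [1 − 0.6004]
    = 6.551 · 0.8996 / 0.3996
    = 14.75 m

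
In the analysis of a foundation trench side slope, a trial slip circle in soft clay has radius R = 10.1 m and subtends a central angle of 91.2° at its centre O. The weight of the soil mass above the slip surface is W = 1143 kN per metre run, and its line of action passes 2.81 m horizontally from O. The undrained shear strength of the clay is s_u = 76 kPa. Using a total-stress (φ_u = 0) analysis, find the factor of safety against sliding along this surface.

Taking moments about the centre O, the resisting moment is provided by the undrained shear strength acting along the arc:
Arc length L_a = R·θ = 10.1·(91.2°·π/180) = 10.1·1.5917 = 16.08 m
M_R = s_u·L_a·R = 76·16.08·10.1 = 12340.4 kN·m/m
M_D = W·d = 1143·2.81 = 3211.8 kN·m/m
FS = M_R / M_D = 12340.4 / 3211.8 = 3.842

FS = 3.84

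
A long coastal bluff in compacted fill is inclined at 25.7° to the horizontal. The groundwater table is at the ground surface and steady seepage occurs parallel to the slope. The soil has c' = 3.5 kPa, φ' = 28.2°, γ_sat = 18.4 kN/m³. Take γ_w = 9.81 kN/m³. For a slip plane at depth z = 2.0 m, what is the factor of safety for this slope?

FS = 0.76

With seepage parallel to the slope and the water table at the surface, the effective normal stress on the slip plane uses the buoyant unit weight γ' = γ_sat − γ_w while the driving shear stress uses γ_sat:
FS = [c' + γ' z cos²β tanφ'] / [γ_sat z sinβ cosβ]
γ' = 18.4 − 9.81 = 8.59 kN/m³
Numerator = 3.5 + 8.59·2.0·cos²25.7°·tan28.2° = 3.5 + 8.59·2.0·0.8119·0.5362 = 10.979 kPa
Denominator = 18.4·2.0·sin25.7°·cos25.7° = 18.4·2.0·0.4337·0.9011 = 14.380 kPa
FS = 10.979 / 14.380 = 0.764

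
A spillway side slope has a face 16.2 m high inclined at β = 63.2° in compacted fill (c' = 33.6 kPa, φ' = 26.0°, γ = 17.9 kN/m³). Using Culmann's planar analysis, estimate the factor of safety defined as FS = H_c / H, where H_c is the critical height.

FS = 1.83

H_c = (4c'/γ) · sinβ cosφ' / [1 − cos(β − φ')]
    = (4·33.6/17.9) · sin63.2°·cos26.0° / [1 − cos37.2°]
    = 7.508 · 0.8023 / 0.2035 = 29.60 m
FS = H_c / H = 29.60 / 16.2 = 1.827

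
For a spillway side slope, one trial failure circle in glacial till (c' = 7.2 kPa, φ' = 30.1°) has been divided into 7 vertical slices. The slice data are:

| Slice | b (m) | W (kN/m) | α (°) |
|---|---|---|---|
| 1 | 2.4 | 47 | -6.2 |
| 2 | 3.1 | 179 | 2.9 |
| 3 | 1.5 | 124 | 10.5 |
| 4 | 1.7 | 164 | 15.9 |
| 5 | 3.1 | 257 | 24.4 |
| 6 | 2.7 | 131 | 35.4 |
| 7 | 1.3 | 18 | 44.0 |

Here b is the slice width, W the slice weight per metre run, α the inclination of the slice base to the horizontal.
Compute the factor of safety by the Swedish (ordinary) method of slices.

FS = 2.34

Ordinary method of slices: FS = Σ[c'·Δl_i + (W_i cosα_i)·tanφ'] / Σ W_i sinα_i, with Δl_i = b_i / cosα_i.
Slice 1: Δl = 2.4/cos(-6.2°) = 2.414 m; N'_1 = 47·cos(-6.2°) = 46.7; c'Δl = 17.38; W sinα = -5.1
Slice 2: Δl = 3.1/cos2.9° = 3.104 m; N'_2 = 179·cos2.9° = 178.8; c'Δl = 22.35; W sinα = 9.1
Slice 3: Δl = 1.5/cos10.5° = 1.526 m; N'_3 = 124·cos10.5° = 121.9; c'Δl = 10.98; W sinα = 22.6
Slice 4: Δl = 1.7/cos15.9° = 1.768 m; N'_4 = 164·cos15.9° = 157.7; c'Δl = 12.73; W sinα = 44.9
Slice 5: Δl = 3.1/cos24.4° = 3.404 m; N'_5 = 257·cos24.4° = 234.0; c'Δl = 24.51; W sinα = 106.2
Slice 6: Δl = 2.7/cos35.4° = 3.312 m; N'_6 = 131·cos35.4° = 106.8; c'Δl = 23.85; W sinα = 75.9
Slice 7: Δl = 1.3/cos44.0° = 1.807 m; N'_7 = 18·cos44.0° = 12.9; c'Δl = 13.01; W sinα = 12.5
Σc'Δl = 124.8 kN/m; ΣN' = 858.9 kN/m; ΣW sinα = 266.1 kN/m
Resisting = 124.8 + 858.9·tan30.1° = 124.8 + 497.9 = 622.7 kN/m
FS = 622.7 / 266.1 = 2.340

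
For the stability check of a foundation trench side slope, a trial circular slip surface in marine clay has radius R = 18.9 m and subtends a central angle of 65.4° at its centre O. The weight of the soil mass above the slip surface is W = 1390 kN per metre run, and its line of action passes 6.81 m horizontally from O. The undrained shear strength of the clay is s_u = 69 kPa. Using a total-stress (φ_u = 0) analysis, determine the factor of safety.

Taking moments about the centre O, the resisting moment is provided by the undrained shear strength acting along the arc:
Arc length L_a = R·θ = 18.9·(65.4°·π/180) = 18.9·1.1414 = 21.57 m
M_R = s_u·L_a·R = 69·21.57·18.9 = 28133.8 kN·m/m
M_D = W·d = 1390·6.81 = 9465.9 kN·m/m
FS = M_R / M_D = 28133.8 / 9465.9 = 2.972

FS = 2.97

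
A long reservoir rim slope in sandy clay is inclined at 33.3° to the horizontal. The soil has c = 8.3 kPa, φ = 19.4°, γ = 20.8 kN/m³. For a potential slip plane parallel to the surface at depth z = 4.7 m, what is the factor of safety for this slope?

FS = 0.72

For an infinite slope with a slip plane parallel to the surface (no pore pressure): FS = [c + γz cos²β tanφ] / [γz sinβ cosβ].
γz = 20.8·4.7 = 97.76 kN/m²
Numerator = 8.3 + 97.76·cos²33.3°·tan19.4° = 8.3 + 97.76·0.6986·0.3522 = 32.350 kPa
Denominator = 97.76·sin33.3°·cos33.3° = 97.76·0.5490·0.8358 = 44.860 kPa
FS = 32.350 / 44.860 = 0.721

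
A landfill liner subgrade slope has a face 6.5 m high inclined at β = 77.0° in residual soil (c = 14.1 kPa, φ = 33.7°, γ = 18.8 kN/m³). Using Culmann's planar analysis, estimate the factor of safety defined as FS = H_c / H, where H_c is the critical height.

H_c = (4c/γ) · sinβ cosφ / [1 − cos(β − φ)]
    = (4·14.1/18.8) · sin77.0°·cos33.7° / [1 − cos43.3°]
    = 3.000 · 0.8106 / 0.2722 = 8.93 m
FS = H_c / H = 8.93 / 6.5 = 1.374

FS = 1.37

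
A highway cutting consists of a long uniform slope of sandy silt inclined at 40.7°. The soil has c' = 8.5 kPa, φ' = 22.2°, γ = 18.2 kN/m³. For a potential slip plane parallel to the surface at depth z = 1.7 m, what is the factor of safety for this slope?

For an infinite slope with a slip plane parallel to the surface (no pore pressure): FS = [c' + γz cos²β tanφ'] / [γz sinβ cosβ].
γz = 18.2·1.7 = 30.94 kN/m²
Numerator = 8.5 + 30.94·cos²40.7°·tan22.2° = 8.5 + 30.94·0.5748·0.4081 = 15.757 kPa
Denominator = 30.94·sin40.7°·cos40.7° = 30.94·0.6521·0.7581 = 15.296 kPa
FS = 15.757 / 15.296 = 1.030

FS = 1.03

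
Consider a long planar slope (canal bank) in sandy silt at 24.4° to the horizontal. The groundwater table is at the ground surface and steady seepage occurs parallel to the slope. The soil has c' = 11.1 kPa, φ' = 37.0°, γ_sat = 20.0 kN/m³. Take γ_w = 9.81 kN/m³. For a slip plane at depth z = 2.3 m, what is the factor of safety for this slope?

With seepage parallel to the slope and the water table at the surface, the effective normal stress on the slip plane uses the buoyant unit weight γ' = γ_sat − γ_w while the driving shear stress uses γ_sat:
FS = [c' + γ' z cos²β tanφ'] / [γ_sat z sinβ cosβ]
γ' = 20.0 − 9.81 = 10.19 kN/m³
Numerator = 11.1 + 10.19·2.3·cos²24.4°·tan37.0° = 11.1 + 10.19·2.3·0.8293·0.7536 = 25.747 kPa
Denominator = 20.0·2.3·sin24.4°·cos24.4° = 20.0·2.3·0.4131·0.9107 = 17.306 kPa
FS = 25.747 / 17.306 = 1.488

FS = 1.49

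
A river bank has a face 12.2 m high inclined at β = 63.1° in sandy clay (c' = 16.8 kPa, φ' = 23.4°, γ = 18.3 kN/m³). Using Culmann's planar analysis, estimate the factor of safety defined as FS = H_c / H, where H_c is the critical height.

FS = 1.07

H_c = (4c'/γ) · sinβ cosφ' / [1 − cos(β − φ')]
    = (4·16.8/18.3) · sin63.1°·cos23.4° / [1 − cos39.7°]
    = 3.672 · 0.8185 / 0.2306 = 13.03 m
FS = H_c / H = 13.03 / 12.2 = 1.068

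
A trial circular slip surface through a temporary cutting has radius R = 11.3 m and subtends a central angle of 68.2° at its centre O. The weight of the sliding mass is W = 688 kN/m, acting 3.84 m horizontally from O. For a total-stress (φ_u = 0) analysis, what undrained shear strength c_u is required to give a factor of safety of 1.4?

c_u = 24.3 kPa

FS = c_u·L_a·R / (W·d), so c_u = FS·W·d / (L_a·R).
Arc length L_a = R·θ = 11.3·(68.2°·π/180) = 11.3·1.1903 = 13.45 m
c_u = 1.4·688·3.84 / (13.45·11.3) = 3698.7 / 151.99 = 24.33 kPa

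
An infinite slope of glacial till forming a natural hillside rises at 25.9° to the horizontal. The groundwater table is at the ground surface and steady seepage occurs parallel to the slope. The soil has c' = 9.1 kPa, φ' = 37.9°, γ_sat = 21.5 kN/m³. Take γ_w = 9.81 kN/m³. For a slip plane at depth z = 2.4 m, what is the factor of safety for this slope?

FS = 1.32

With seepage parallel to the slope and the water table at the surface, the effective normal stress on the slip plane uses the buoyant unit weight γ' = γ_sat − γ_w while the driving shear stress uses γ_sat:
FS = [c' + γ' z cos²β tanφ'] / [γ_sat z sinβ cosβ]
γ' = 21.5 − 9.81 = 11.69 kN/m³
Numerator = 9.1 + 11.69·2.4·cos²25.9°·tan37.9° = 9.1 + 11.69·2.4·0.8092·0.7785 = 26.774 kPa
Denominator = 21.5·2.4·sin25.9°·cos25.9° = 21.5·2.4·0.4368·0.8996 = 20.275 kPa
FS = 26.774 / 20.275 = 1.321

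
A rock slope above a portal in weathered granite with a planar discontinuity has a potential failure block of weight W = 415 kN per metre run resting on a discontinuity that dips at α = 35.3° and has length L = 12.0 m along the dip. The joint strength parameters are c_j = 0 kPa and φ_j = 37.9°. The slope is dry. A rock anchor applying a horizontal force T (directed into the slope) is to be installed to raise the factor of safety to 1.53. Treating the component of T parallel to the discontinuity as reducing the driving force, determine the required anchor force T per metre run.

Resolving forces along and normal to the sliding plane, with the horizontal anchor force T adding T·sinα to the effective normal force and T·cosα acting up the plane against the driving force:
FS = [c_jL + (W cosα + T sinα) tanφ_j] / [W sinα − T cosα]
Without the anchor: N' = 338.7 kN/m, driving T_d = 239.8 kN/m, resisting R = 0·12.0 + 338.7·tan37.9° = 263.7 kN/m, FS = 1.10.
Setting FS = 1.53 and solving for T:
1.53·(239.8 − T cos35.3°) = 263.7 + T sin35.3°·tan37.9°
T·(sin35.3°·tan37.9° + 1.53·cos35.3°) = 1.53·239.8 − 263.7
T·(0.5779·0.7785 + 1.53·0.8161) = 366.9 − 263.7 = 103.2
T·1.6985 = 103.2
T = 60.8 kN/m

T = 61 kN/m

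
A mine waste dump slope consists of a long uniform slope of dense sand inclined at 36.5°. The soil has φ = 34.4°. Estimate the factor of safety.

FS = 0.93

For a dry cohesionless infinite slope the factor of safety is FS = tanφ / tanβ.
FS = tan34.4° / tan36.5° = 0.6847 / 0.7400 = 0.925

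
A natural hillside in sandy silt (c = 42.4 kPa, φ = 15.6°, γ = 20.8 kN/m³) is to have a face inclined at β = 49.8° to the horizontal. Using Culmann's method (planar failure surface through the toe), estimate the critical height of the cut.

H_c = 34.69 m

Culmann's analysis gives the critical failure plane at α_cr = (β + φ)/2 = (49.8 + 15.6)/2 = 32.7°, and the critical height
H_c = (4c/γ) · sinβ cosφ / [1 − cos(β − φ)]
    = (4·42.4/20.8) · sin49.8°·cos15.6° / [1 − cos(34.2°)]
    = 8.154 · 0.7638·0.9632 / [1 − 0.8271]
    = 8.154 · 0.7357 / 0.1729
    = 34.69 m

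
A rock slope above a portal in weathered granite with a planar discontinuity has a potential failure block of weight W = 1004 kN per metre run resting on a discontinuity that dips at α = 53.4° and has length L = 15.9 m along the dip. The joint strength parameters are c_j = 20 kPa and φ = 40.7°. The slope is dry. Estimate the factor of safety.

Resolving the block weight along and normal to the plane and applying the Mohr–Coulomb strength on the joint:
N' = W cosα = 1004·cos53.4° = 598.6 kN/m
Driving force T = W sinα = 1004·sin53.4° = 806.0 kN/m
Resisting force R = c_j·L + N'·tanφ = 20·15.9 + 598.6·tan40.7° = 318.0 + 514.9 = 832.9 kN/m
FS = R / T = 832.9 / 806.0 = 1.033

FS = 1.03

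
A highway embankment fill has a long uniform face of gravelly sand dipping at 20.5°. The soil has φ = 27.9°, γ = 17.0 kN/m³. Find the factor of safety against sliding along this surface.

For a dry cohesionless infinite slope the factor of safety is FS = tanφ / tanβ.
FS = tan27.9° / tan20.5° = 0.5295 / 0.3739 = 1.416

FS = 1.42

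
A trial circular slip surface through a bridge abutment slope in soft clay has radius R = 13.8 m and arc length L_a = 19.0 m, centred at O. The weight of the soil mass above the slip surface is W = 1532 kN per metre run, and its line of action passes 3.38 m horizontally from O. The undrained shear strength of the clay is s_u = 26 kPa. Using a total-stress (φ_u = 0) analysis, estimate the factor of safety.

Taking moments about the centre O, the resisting moment is provided by the undrained shear strength acting along the arc:
M_R = s_u·L_a·R = 26·19.00·13.8 = 6817.2 kN·m/m
M_D = W·d = 1532·3.38 = 5178.2 kN·m/m
FS = M_R / M_D = 6817.2 / 5178.2 = 1.317

FS = 1.32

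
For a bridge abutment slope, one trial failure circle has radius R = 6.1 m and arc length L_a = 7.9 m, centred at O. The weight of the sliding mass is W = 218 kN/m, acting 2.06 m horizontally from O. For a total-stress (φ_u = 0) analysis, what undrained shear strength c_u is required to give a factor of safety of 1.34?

FS = c_u·L_a·R / (W·d), so c_u = FS·W·d / (L_a·R).
c_u = 1.34·218·2.06 / (7.90·6.1) = 601.8 / 48.19 = 12.49 kPa

c_u = 12.5 kPa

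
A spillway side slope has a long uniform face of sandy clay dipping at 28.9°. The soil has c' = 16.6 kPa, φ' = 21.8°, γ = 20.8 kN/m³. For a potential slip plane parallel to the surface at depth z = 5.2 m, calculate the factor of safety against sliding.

For an infinite slope with a slip plane parallel to the surface (no pore pressure): FS = [c' + γz cos²β tanφ'] / [γz sinβ cosβ].
γz = 20.8·5.2 = 108.16 kN/m²
Numerator = 16.6 + 108.16·cos²28.9°·tan21.8° = 16.6 + 108.16·0.7664·0.4000 = 49.757 kPa
Denominator = 108.16·sin28.9°·cos28.9° = 108.16·0.4833·0.8755 = 45.762 kPa
FS = 49.757 / 45.762 = 1.087

FS = 1.09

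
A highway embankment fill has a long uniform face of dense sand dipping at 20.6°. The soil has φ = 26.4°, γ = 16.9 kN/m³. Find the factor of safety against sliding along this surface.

For a dry cohesionless infinite slope the factor of safety is FS = tanφ / tanβ.
FS = tan26.4° / tan20.6° = 0.4964 / 0.3759 = 1.321

FS = 1.32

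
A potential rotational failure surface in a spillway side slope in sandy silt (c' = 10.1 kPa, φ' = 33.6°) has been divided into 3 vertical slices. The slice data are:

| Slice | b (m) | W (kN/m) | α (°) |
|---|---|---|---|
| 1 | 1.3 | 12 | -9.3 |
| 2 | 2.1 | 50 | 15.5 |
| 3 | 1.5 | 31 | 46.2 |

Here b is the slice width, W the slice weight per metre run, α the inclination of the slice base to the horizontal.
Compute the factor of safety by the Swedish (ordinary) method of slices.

FS = 3.29

Ordinary method of slices: FS = Σ[c'·Δl_i + (W_i cosα_i)·tanφ'] / Σ W_i sinα_i, with Δl_i = b_i / cosα_i.
Slice 1: Δl = 1.3/cos(-9.3°) = 1.317 m; N'_1 = 12·cos(-9.3°) = 11.8; c'Δl = 13.30; W sinα = -1.9
Slice 2: Δl = 2.1/cos15.5° = 2.179 m; N'_2 = 50·cos15.5° = 48.2; c'Δl = 22.01; W sinα = 13.4
Slice 3: Δl = 1.5/cos46.2° = 2.167 m; N'_3 = 31·cos46.2° = 21.5; c'Δl = 21.89; W sinα = 22.4
Σc'Δl = 57.2 kN/m; ΣN' = 81.5 kN/m; ΣW sinα = 33.8 kN/m
Resisting = 57.2 + 81.5·tan33.6° = 57.2 + 54.1 = 111.3 kN/m
FS = 111.3 / 33.8 = 3.294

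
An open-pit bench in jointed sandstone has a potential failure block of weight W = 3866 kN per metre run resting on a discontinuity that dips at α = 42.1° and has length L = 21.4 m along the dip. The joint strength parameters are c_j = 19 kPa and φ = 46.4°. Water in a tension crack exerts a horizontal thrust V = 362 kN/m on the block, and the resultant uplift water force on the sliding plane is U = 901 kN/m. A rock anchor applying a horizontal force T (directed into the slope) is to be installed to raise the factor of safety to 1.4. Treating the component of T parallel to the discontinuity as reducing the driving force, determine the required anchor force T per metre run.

Resolving forces along and normal to the sliding plane, with the horizontal anchor force T adding T·sinα to the effective normal force and T·cosα acting up the plane against the driving force:
FS = [c_jL + (W cosα − U − V sinα + T sinα) tanφ] / [W sinα + V cosα − T cosα]
Without the anchor: N' = 1724.8 kN/m, driving T_d = 2860.5 kN/m, resisting R = 19·21.4 + 1724.8·tan46.4° = 2217.8 kN/m, FS = 0.78.
Setting FS = 1.4 and solving for T:
1.4·(2860.5 − T cos42.1°) = 2217.8 + T sin42.1°·tan46.4°
T·(sin42.1°·tan46.4° + 1.4·cos42.1°) = 1.4·2860.5 − 2217.8
T·(0.6704·1.0501 + 1.4·0.7420) = 4004.7 − 2217.8 = 1786.8
T·1.7428 = 1786.8
T = 1025.3 kN/m

T = 1025 kN/m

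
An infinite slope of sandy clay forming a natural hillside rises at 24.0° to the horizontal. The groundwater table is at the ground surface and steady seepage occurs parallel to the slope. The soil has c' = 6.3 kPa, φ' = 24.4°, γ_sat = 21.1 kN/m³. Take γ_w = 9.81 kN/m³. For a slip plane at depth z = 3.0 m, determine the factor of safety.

With seepage parallel to the slope and the water table at the surface, the effective normal stress on the slip plane uses the buoyant unit weight γ' = γ_sat − γ_w while the driving shear stress uses γ_sat:
FS = [c' + γ' z cos²β tanφ'] / [γ_sat z sinβ cosβ]
γ' = 21.1 − 9.81 = 11.29 kN/m³
Numerator = 6.3 + 11.29·3.0·cos²24.0°·tan24.4° = 6.3 + 11.29·3.0·0.8346·0.4536 = 19.122 kPa
Denominator = 21.1·3.0·sin24.0°·cos24.0° = 21.1·3.0·0.4067·0.9135 = 23.521 kPa
FS = 19.122 / 23.521 = 0.813

FS = 0.81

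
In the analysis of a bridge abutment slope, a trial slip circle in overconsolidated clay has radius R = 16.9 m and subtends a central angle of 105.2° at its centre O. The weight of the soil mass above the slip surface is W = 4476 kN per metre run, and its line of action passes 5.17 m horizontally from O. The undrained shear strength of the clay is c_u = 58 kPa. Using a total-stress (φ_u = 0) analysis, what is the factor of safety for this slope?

FS = 1.31

Taking moments about the centre O, the resisting moment is provided by the undrained shear strength acting along the arc:
Arc length L_a = R·θ = 16.9·(105.2°·π/180) = 16.9·1.8361 = 31.03 m
M_R = c_u·L_a·R = 58·31.03·16.9 = 30415.5 kN·m/m
M_D = W·d = 4476·5.17 = 23140.9 kN·m/m
FS = M_R / M_D = 30415.5 / 23140.9 = 1.314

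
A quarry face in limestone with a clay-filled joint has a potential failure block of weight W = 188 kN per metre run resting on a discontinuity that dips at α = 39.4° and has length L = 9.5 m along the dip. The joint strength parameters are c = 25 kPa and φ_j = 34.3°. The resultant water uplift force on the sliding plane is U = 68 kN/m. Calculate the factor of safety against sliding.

FS = 2.43

Resolving the block weight along and normal to the plane and applying the Mohr–Coulomb strength on the joint:
N' = W cosα − U = 188·cos39.4° − 68 = 77.3 kN/m
Driving force T = W sinα = 188·sin39.4° = 119.3 kN/m
Resisting force R = c·L + N'·tanφ_j = 25·9.5 + 77.3·tan34.3° = 237.5 + 52.7 = 290.2 kN/m
FS = R / T = 290.2 / 119.3 = 2.432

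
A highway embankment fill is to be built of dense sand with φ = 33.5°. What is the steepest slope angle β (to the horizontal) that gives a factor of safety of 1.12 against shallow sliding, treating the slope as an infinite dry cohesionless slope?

For an infinite dry cohesionless slope FS = tanφ/tanβ, so tanβ = tanφ / FS.
tanβ = tan33.5° / 1.12 = 0.6619 / 1.12 = 0.5910
β = arctan(0.5910) = 30.58°

β = 30.6°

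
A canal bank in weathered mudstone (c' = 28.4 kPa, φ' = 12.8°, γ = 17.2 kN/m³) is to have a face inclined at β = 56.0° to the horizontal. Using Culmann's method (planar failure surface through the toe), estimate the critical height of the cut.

H_c = 19.70 m

Culmann's analysis gives the critical failure plane at α_cr = (β + φ')/2 = (56.0 + 12.8)/2 = 34.4°, and the critical height
H_c = (4c'/γ) · sinβ cosφ' / [1 − cos(β − φ')]
    = (4·28.4/17.2) · sin56.0°·cos12.8° / [1 − cos(43.2°)]
    = 6.605 · 0.8290·0.9751 / [1 − 0.7290]
    = 6.605 · 0.8084 / 0.2710
    = 19.70 m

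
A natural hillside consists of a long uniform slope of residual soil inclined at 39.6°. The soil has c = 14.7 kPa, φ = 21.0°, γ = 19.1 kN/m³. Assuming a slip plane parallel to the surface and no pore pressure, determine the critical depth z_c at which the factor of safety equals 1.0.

z_c = 2.92 m

Setting FS = 1.00 in FS = [c + γz cos²β tanφ] / [γz sinβ cosβ] and solving for z:
z = c / [γ cosβ (FS·sinβ − cosβ·tanφ)]
  = 14.7 / [19.1·cos39.6°·(1.00·sin39.6° − cos39.6°·tan21.0°)]
  = 14.7 / [19.1·0.7705·(1.00·0.6374 − 0.7705·0.3839)]
  = 14.7 / 5.0280 = 2.924 m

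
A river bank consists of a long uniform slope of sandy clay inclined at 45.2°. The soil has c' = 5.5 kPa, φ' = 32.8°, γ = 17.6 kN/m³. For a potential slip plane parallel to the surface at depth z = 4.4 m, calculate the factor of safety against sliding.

For an infinite slope with a slip plane parallel to the surface (no pore pressure): FS = [c' + γz cos²β tanφ'] / [γz sinβ cosβ].
γz = 17.6·4.4 = 77.44 kN/m²
Numerator = 5.5 + 77.44·cos²45.2°·tan32.8° = 5.5 + 77.44·0.4965·0.6445 = 30.279 kPa
Denominator = 77.44·sin45.2°·cos45.2° = 77.44·0.7096·0.7046 = 38.719 kPa
FS = 30.279 / 38.719 = 0.782

FS = 0.78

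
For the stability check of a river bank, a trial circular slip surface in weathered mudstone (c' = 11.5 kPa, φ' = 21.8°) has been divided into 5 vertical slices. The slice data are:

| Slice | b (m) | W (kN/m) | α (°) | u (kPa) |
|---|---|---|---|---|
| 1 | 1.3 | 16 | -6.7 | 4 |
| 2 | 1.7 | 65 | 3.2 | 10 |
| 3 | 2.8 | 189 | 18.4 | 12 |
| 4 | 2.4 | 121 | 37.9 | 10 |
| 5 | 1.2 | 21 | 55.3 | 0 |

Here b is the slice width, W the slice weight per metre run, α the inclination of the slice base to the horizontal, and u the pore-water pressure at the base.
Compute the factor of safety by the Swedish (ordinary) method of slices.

FS = 1.57

Ordinary method of slices: FS = Σ[c'·Δl_i + (W_i cosα_i − u_i·Δl_i)·tanφ'] / Σ W_i sinα_i, with Δl_i = b_i / cosα_i.
Slice 1: Δl = 1.3/cos(-6.7°) = 1.309 m; N'_1 = 16·cos(-6.7°) − 4·1.309 = 10.7; c'Δl = 15.05; W sinα = -1.9
Slice 2: Δl = 1.7/cos3.2° = 1.703 m; N'_2 = 65·cos3.2° − 10·1.703 = 47.9; c'Δl = 19.58; W sinα = 3.6
Slice 3: Δl = 2.8/cos18.4° = 2.951 m; N'_3 = 189·cos18.4° − 12·2.951 = 143.9; c'Δl = 33.93; W sinα = 59.7
Slice 4: Δl = 2.4/cos37.9° = 3.042 m; N'_4 = 121·cos37.9° − 10·3.042 = 65.1; c'Δl = 34.98; W sinα = 74.3
Slice 5: Δl = 1.2/cos55.3° = 2.108 m; N'_5 = 21·cos55.3° − 0·2.108 = 12.0; c'Δl = 24.24; W sinα = 17.3
Σc'Δl = 127.8 kN/m; ΣN' = 279.5 kN/m; ΣW sinα = 153.0 kN/m
Resisting = 127.8 + 279.5·tan21.8° = 127.8 + 111.8 = 239.6 kN/m
FS = 239.6 / 153.0 = 1.566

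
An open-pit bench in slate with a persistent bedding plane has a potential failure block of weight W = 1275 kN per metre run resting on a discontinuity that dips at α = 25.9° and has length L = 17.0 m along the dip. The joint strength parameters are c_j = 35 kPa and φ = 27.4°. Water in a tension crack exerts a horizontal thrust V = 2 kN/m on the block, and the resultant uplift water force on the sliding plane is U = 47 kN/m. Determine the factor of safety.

FS = 2.08

Resolving the block weight along and normal to the plane and applying the Mohr–Coulomb strength on the joint:
N' = W cosα − U − V sinα = 1275·cos25.9° − 47 − 2·sin25.9° = 1099.1 kN/m
Driving force T = W sinα + V cosα = 1275·sin25.9° + 2·cos25.9° = 558.7 kN/m
Resisting force R = c_j·L + N'·tanφ = 35·17.0 + 1099.1·tan27.4° = 595.0 + 569.7 = 1164.7 kN/m
FS = R / T = 1164.7 / 558.7 = 2.085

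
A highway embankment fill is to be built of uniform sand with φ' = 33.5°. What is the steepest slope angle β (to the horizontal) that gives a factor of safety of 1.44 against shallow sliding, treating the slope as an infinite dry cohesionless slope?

β = 24.7°

For an infinite dry cohesionless slope FS = tanφ'/tanβ, so tanβ = tanφ' / FS.
tanβ = tan33.5° / 1.44 = 0.6619 / 1.44 = 0.4596
β = arctan(0.4596) = 24.69°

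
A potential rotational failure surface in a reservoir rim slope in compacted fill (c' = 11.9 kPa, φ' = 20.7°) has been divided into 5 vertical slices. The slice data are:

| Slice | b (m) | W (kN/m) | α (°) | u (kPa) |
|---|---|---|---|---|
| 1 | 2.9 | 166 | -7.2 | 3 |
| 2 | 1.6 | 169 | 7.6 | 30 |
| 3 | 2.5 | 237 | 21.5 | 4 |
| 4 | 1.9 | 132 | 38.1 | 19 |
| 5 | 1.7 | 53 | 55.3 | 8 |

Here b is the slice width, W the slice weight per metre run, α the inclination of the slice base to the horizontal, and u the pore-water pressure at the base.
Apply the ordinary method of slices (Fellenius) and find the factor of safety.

FS = 1.68

Ordinary method of slices: FS = Σ[c'·Δl_i + (W_i cosα_i − u_i·Δl_i)·tanφ'] / Σ W_i sinα_i, with Δl_i = b_i / cosα_i.
Slice 1: Δl = 2.9/cos(-7.2°) = 2.923 m; N'_1 = 166·cos(-7.2°) − 3·2.923 = 155.9; c'Δl = 34.78; W sinα = -20.8
Slice 2: Δl = 1.6/cos7.6° = 1.614 m; N'_2 = 169·cos7.6° − 30·1.614 = 119.1; c'Δl = 19.21; W sinα = 22.4
Slice 3: Δl = 2.5/cos21.5° = 2.687 m; N'_3 = 237·cos21.5° − 4·2.687 = 209.8; c'Δl = 31.97; W sinα = 86.9
Slice 4: Δl = 1.9/cos38.1° = 2.414 m; N'_4 = 132·cos38.1° − 19·2.414 = 58.0; c'Δl = 28.73; W sinα = 81.4
Slice 5: Δl = 1.7/cos55.3° = 2.986 m; N'_5 = 53·cos55.3° − 8·2.986 = 6.3; c'Δl = 35.54; W sinα = 43.6
Σc'Δl = 150.2 kN/m; ΣN' = 549.1 kN/m; ΣW sinα = 213.4 kN/m
Resisting = 150.2 + 549.1·tan20.7° = 150.2 + 207.5 = 357.7 kN/m
FS = 357.7 / 213.4 = 1.676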